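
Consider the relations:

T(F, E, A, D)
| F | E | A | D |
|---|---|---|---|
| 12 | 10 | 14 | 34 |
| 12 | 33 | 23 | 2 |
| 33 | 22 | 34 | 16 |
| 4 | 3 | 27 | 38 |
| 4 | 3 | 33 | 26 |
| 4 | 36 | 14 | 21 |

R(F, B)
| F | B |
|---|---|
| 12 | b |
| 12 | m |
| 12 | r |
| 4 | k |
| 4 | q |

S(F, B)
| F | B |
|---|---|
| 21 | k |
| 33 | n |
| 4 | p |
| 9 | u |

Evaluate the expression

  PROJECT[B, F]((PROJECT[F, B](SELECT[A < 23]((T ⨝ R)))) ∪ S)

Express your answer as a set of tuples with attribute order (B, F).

{(b, 12), (k, 21), (k, 4), (m, 12), (n, 33), (p, 4), (q, 4), (r, 12), (u, 9)}

Joining T and R on F yields {(12, 10, 14, 34, b), (12, 10, 14, 34, m), (12, 10, 14, 34, r), (12, 33, 23, 2, b), (12, 33, 23, 2, m), (12, 33, 23, 2, r), (4, 3, 27, 38, k), (4, 3, 27, 38, q), (4, 3, 33, 26, k), (4, 3, 33, 26, q), (4, 36, 14, 21, k), (4, 36, 14, 21, q)}.
σ[A < 23]: keep tuples satisfying A < 23 → {(12, 10, 14, 34, b), (12, 10, 14, 34, m), (12, 10, 14, 34, r), (4, 36, 14, 21, k), (4, 36, 14, 21, q)}
Keep only column(s) F, B: {(12, b), (12, m), (12, r), (4, k), (4, q)}
Set union of the two operands is {(12, b), (12, m), (12, r), (21, k), (33, n), (4, k), (4, p), (4, q), (9, u)}.
Keep only column(s) B, F: {(b, 12), (k, 21), (k, 4), (m, 12), (n, 33), (p, 4), (q, 4), (r, 12), (u, 9)}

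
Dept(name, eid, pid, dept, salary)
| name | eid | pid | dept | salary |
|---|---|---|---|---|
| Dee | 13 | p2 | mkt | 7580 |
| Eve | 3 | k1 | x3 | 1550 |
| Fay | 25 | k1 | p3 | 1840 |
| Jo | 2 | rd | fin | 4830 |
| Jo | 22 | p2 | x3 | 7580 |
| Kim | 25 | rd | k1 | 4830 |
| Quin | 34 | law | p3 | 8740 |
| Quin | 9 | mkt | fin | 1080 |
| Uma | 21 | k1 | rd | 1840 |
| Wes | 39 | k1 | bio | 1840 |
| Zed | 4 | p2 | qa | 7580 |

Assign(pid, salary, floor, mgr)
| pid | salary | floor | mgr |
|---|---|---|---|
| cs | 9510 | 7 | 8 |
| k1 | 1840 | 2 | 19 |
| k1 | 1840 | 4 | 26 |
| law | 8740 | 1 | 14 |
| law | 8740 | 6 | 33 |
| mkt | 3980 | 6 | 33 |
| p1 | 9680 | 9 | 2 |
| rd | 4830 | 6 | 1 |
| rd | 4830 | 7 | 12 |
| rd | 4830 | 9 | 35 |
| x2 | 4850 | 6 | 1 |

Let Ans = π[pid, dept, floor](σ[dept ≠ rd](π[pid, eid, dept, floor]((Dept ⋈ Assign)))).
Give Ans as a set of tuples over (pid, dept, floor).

Joining Dept and Assign on pid, salary yields {(Fay, 25, k1, p3, 1840, 2, 19), (Fay, 25, k1, p3, 1840, 4, 26), (Jo, 2, rd, fin, 4830, 6, 1), (Jo, 2, rd, fin, 4830, 7, 12), (Jo, 2, rd, fin, 4830, 9, 35), (Kim, 25, rd, k1, 4830, 6, 1), (Kim, 25, rd, k1, 4830, 7, 12), (Kim, 25, rd, k1, 4830, 9, 35), (Quin, 34, law, p3, 8740, 1, 14), (Quin, 34, law, p3, 8740, 6, 33), (Uma, 21, k1, rd, 1840, 2, 19), (Uma, 21, k1, rd, 1840, 4, 26), (Wes, 39, k1, bio, 1840, 2, 19), (Wes, 39, k1, bio, 1840, 4, 26)}.
π_{pid, eid, dept, floor} gives {(k1, 21, rd, 2), (k1, 21, rd, 4), (k1, 25, p3, 2), (k1, 25, p3, 4), (k1, 39, bio, 2), (k1, 39, bio, 4), (law, 34, p3, 1), (law, 34, p3, 6), (rd, 2, fin, 6), (rd, 2, fin, 7), (rd, 2, fin, 9), (rd, 25, k1, 6), (rd, 25, k1, 7), (rd, 25, k1, 9)}.
σ[dept ≠ rd]: keep tuples satisfying dept ≠ rd → {(k1, 25, p3, 2), (k1, 25, p3, 4), (k1, 39, bio, 2), (k1, 39, bio, 4), (law, 34, p3, 1), (law, 34, p3, 6), (rd, 2, fin, 6), (rd, 2, fin, 7), (rd, 2, fin, 9), (rd, 25, k1, 6), (rd, 25, k1, 7), (rd, 25, k1, 9)}
π_{pid, dept, floor} gives {(k1, bio, 2), (k1, bio, 4), (k1, p3, 2), (k1, p3, 4), (law, p3, 1), (law, p3, 6), (rd, fin, 6), (rd, fin, 7), (rd, fin, 9), (rd, k1, 6), (rd, k1, 7), (rd, k1, 9)}.

{(k1, bio, 2), (k1, bio, 4), (k1, p3, 2), (k1, p3, 4), (law, p3, 1), (law, p3, 6), (rd, fin, 6), (rd, fin, 7), (rd, fin, 9), (rd, k1, 6), (rd, k1, 7), (rd, k1, 9)}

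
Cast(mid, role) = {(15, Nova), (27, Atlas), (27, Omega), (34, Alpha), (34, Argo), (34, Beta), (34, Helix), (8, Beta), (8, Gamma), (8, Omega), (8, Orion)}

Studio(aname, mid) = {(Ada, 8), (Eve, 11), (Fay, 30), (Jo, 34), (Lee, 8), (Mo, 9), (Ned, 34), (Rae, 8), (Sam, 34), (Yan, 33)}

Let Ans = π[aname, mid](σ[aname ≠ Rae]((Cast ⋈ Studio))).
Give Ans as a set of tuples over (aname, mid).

{(Ada, 8), (Jo, 34), (Lee, 8), (Ned, 34), (Sam, 34)}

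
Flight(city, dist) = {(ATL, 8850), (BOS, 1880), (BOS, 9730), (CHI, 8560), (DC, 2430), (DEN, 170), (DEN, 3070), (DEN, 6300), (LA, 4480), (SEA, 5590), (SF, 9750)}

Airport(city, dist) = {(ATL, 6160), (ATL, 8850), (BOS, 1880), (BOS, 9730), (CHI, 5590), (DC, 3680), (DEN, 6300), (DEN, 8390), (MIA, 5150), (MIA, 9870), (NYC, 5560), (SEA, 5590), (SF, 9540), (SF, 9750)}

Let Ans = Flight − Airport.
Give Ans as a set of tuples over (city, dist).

{(CHI, 8560), (DC, 2430), (DEN, 170), (DEN, 3070), (LA, 4480)}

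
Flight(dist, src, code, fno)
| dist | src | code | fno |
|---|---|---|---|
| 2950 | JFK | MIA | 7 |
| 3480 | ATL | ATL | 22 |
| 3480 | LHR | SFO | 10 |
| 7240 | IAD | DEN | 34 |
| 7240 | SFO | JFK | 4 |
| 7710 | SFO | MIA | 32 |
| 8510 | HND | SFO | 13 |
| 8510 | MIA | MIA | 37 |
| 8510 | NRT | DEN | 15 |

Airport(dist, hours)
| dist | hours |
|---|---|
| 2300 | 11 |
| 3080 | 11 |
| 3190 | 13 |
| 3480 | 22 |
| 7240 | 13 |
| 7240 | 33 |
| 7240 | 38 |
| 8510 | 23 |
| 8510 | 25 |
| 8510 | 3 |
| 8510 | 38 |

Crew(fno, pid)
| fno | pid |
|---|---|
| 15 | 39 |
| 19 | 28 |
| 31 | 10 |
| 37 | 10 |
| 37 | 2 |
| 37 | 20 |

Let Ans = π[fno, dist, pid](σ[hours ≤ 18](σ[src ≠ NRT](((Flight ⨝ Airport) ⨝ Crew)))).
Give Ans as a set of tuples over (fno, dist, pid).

Joining Flight and Airport on dist yields {(3480, ATL, ATL, 22, 22), (3480, LHR, SFO, 10, 22), (7240, IAD, DEN, 34, 13), (7240, IAD, DEN, 34, 33), (7240, IAD, DEN, 34, 38), (7240, SFO, JFK, 4, 13), (7240, SFO, JFK, 4, 33), (7240, SFO, JFK, 4, 38), (8510, HND, SFO, 13, 23), (8510, HND, SFO, 13, 25), (8510, HND, SFO, 13, 3), (8510, HND, SFO, 13, 38), (8510, MIA, MIA, 37, 23), (8510, MIA, MIA, 37, 25), (8510, MIA, MIA, 37, 3), (8510, MIA, MIA, 37, 38), (8510, NRT, DEN, 15, 23), (8510, NRT, DEN, 15, 25), (8510, NRT, DEN, 15, 3), (8510, NRT, DEN, 15, 38)}.
Joining (Flight ⨝ Airport) and Crew on fno yields {(8510, MIA, MIA, 37, 23, 10), (8510, MIA, MIA, 37, 23, 2), (8510, MIA, MIA, 37, 23, 20), (8510, MIA, MIA, 37, 25, 10), (8510, MIA, MIA, 37, 25, 2), (8510, MIA, MIA, 37, 25, 20), (8510, MIA, MIA, 37, 3, 10), (8510, MIA, MIA, 37, 3, 2), (8510, MIA, MIA, 37, 3, 20), (8510, MIA, MIA, 37, 38, 10), (8510, MIA, MIA, 37, 38, 2), (8510, MIA, MIA, 37, 38, 20), (8510, NRT, DEN, 15, 23, 39), (8510, NRT, DEN, 15, 25, 39), (8510, NRT, DEN, 15, 3, 39), (8510, NRT, DEN, 15, 38, 39)}.
σ[src ≠ NRT]: keep tuples satisfying src ≠ NRT → {(8510, MIA, MIA, 37, 23, 10), (8510, MIA, MIA, 37, 23, 2), (8510, MIA, MIA, 37, 23, 20), (8510, MIA, MIA, 37, 25, 10), (8510, MIA, MIA, 37, 25, 2), (8510, MIA, MIA, 37, 25, 20), (8510, MIA, MIA, 37, 3, 10), (8510, MIA, MIA, 37, 3, 2), (8510, MIA, MIA, 37, 3, 20), (8510, MIA, MIA, 37, 38, 10), (8510, MIA, MIA, 37, 38, 2), (8510, MIA, MIA, 37, 38, 20)}
σ[hours ≤ 18]: keep tuples satisfying hours ≤ 18 → {(8510, MIA, MIA, 37, 3, 10), (8510, MIA, MIA, 37, 3, 2), (8510, MIA, MIA, 37, 3, 20)}
π_{fno, dist, pid} gives {(37, 8510, 10), (37, 8510, 2), (37, 8510, 20)}.

{(37, 8510, 10), (37, 8510, 2), (37, 8510, 20)}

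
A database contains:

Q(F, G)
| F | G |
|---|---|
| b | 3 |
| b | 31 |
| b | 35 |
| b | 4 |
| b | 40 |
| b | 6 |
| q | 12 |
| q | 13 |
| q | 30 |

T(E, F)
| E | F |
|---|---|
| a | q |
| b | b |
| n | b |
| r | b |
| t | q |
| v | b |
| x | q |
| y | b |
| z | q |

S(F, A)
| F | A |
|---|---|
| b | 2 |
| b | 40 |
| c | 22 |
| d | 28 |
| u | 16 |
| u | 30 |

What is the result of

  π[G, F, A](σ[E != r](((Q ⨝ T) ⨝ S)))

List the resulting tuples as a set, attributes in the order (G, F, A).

Q ⋈ T (natural join on F): {(b, 3, b), (b, 3, n), (b, 3, r), (b, 3, v), (b, 3, y), (b, 31, b), (b, 31, n), (b, 31, r), (b, 31, v), (b, 31, y), (b, 35, b), (b, 35, n), (b, 35, r), (b, 35, v), (b, 35, y), (b, 4, b), (b, 4, n), (b, 4, r), (b, 4, v), (b, 4, y), (b, 40, b), (b, 40, n), (b, 40, r), (b, 40, v), (b, 40, y), (b, 6, b), (b, 6, n), (b, 6, r), (b, 6, v), (b, 6, y), (q, 12, a), (q, 12, t), (q, 12, x), (q, 12, z), (q, 13, a), (q, 13, t), (q, 13, x), (q, 13, z), (q, 30, a), (q, 30, t), (q, 30, x), (q, 30, z)}
(Q ⨝ T) ⋈ S (natural join on F): {(b, 3, b, 2), (b, 3, b, 40), (b, 3, n, 2), (b, 3, n, 40), (b, 3, r, 2), (b, 3, r, 40), (b, 3, v, 2), (b, 3, v, 40), (b, 3, y, 2), (b, 3, y, 40), (b, 31, b, 2), (b, 31, b, 40), (b, 31, n, 2), (b, 31, n, 40), (b, 31, r, 2), (b, 31, r, 40), (b, 31, v, 2), (b, 31, v, 40), (b, 31, y, 2), (b, 31, y, 40), (b, 35, b, 2), (b, 35, b, 40), (b, 35, n, 2), (b, 35, n, 40), (b, 35, r, 2), (b, 35, r, 40), (b, 35, v, 2), (b, 35, v, 40), (b, 35, y, 2), (b, 35, y, 40), (b, 4, b, 2), (b, 4, b, 40), (b, 4, n, 2), (b, 4, n, 40), (b, 4, r, 2), (b, 4, r, 40), (b, 4, v, 2), (b, 4, v, 40), (b, 4, y, 2), (b, 4, y, 40), (b, 40, b, 2), (b, 40, b, 40), (b, 40, n, 2), (b, 40, n, 40), (b, 40, r, 2), (b, 40, r, 40), (b, 40, v, 2), (b, 40, v, 40), (b, 40, y, 2), (b, 40, y, 40), (b, 6, b, 2), (b, 6, b, 40), (b, 6, n, 2), (b, 6, n, 40), (b, 6, r, 2), (b, 6, r, 40), (b, 6, v, 2), (b, 6, v, 40), (b, 6, y, 2), (b, 6, y, 40)}
Selection E != r: {(b, 3, b, 2), (b, 3, b, 40), (b, 3, n, 2), (b, 3, n, 40), (b, 3, v, 2), (b, 3, v, 40), (b, 3, y, 2), (b, 3, y, 40), (b, 31, b, 2), (b, 31, b, 40), (b, 31, n, 2), (b, 31, n, 40), (b, 31, v, 2), (b, 31, v, 40), (b, 31, y, 2), (b, 31, y, 40), (b, 35, b, 2), (b, 35, b, 40), (b, 35, n, 2), (b, 35, n, 40), (b, 35, v, 2), (b, 35, v, 40), (b, 35, y, 2), (b, 35, y, 40), (b, 4, b, 2), (b, 4, b, 40), (b, 4, n, 2), (b, 4, n, 40), (b, 4, v, 2), (b, 4, v, 40), (b, 4, y, 2), (b, 4, y, 40), (b, 40, b, 2), (b, 40, b, 40), (b, 40, n, 2), (b, 40, n, 40), (b, 40, v, 2), (b, 40, v, 40), (b, 40, y, 2), (b, 40, y, 40), (b, 6, b, 2), (b, 6, b, 40), (b, 6, n, 2), (b, 6, n, 40), (b, 6, v, 2), (b, 6, v, 40), (b, 6, y, 2), (b, 6, y, 40)}
π[G, F, A]: project onto (G, F, A) (36 duplicate(s) eliminated) → {(3, b, 2), (3, b, 40), (31, b, 2), (31, b, 40), (35, b, 2), (35, b, 40), (4, b, 2), (4, b, 40), (40, b, 2), (40, b, 40), (6, b, 2), (6, b, 40)}

{(3, b, 2), (3, b, 40), (31, b, 2), (31, b, 40), (35, b, 2), (35, b, 40), (4, b, 2), (4, b, 40), (40, b, 2), (40, b, 40), (6, b, 2), (6, b, 40)}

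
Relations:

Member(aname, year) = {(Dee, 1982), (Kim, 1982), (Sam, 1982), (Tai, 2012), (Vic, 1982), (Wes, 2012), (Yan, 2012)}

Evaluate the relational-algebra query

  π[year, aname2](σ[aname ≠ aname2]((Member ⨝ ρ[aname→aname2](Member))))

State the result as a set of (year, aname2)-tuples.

{(1982, Dee), (1982, Kim), (1982, Sam), (1982, Vic), (2012, Tai), (2012, Wes), (2012, Yan)}

ρ[aname→aname2]: schema becomes (aname2, year); tuples unchanged.
Natural join on year: {(Dee, 1982, Dee), (Dee, 1982, Kim), (Dee, 1982, Sam), (Dee, 1982, Vic), (Kim, 1982, Dee), (Kim, 1982, Kim), (Kim, 1982, Sam), (Kim, 1982, Vic), (Sam, 1982, Dee), (Sam, 1982, Kim), (Sam, 1982, Sam), (Sam, 1982, Vic), (Tai, 2012, Tai), (Tai, 2012, Wes), (Tai, 2012, Yan), (Vic, 1982, Dee), (Vic, 1982, Kim), (Vic, 1982, Sam), (Vic, 1982, Vic), (Wes, 2012, Tai), (Wes, 2012, Wes), (Wes, 2012, Yan), (Yan, 2012, Tai), (Yan, 2012, Wes), (Yan, 2012, Yan)}
Selection aname ≠ aname2: {(Dee, 1982, Kim), (Dee, 1982, Sam), (Dee, 1982, Vic), (Kim, 1982, Dee), (Kim, 1982, Sam), (Kim, 1982, Vic), (Sam, 1982, Dee), (Sam, 1982, Kim), (Sam, 1982, Vic), (Tai, 2012, Wes), (Tai, 2012, Yan), (Vic, 1982, Dee), (Vic, 1982, Kim), (Vic, 1982, Sam), (Wes, 2012, Tai), (Wes, 2012, Yan), (Yan, 2012, Tai), (Yan, 2012, Wes)}
π_{year, aname2} gives {(1982, Dee), (1982, Kim), (1982, Sam), (1982, Vic), (2012, Tai), (2012, Wes), (2012, Yan)} (11 duplicate(s) eliminated).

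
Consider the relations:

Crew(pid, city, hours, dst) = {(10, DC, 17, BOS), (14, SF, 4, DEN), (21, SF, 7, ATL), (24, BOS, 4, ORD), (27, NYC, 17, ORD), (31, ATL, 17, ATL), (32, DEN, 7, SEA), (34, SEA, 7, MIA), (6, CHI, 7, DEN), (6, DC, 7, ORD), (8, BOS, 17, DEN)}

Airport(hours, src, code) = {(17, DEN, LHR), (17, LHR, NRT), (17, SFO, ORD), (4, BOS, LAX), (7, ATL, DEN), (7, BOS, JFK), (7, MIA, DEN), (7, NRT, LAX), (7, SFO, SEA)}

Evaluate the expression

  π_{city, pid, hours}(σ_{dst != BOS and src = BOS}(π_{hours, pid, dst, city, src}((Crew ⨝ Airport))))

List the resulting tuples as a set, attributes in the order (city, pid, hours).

{(BOS, 24, 4), (CHI, 6, 7), (DC, 6, 7), (DEN, 32, 7), (SEA, 34, 7), (SF, 14, 4), (SF, 21, 7)}

Joining Crew and Airport on hours yields {(10, DC, 17, BOS, DEN, LHR), (10, DC, 17, BOS, LHR, NRT), (10, DC, 17, BOS, SFO, ORD), (14, SF, 4, DEN, BOS, LAX), (21, SF, 7, ATL, ATL, DEN), (21, SF, 7, ATL, BOS, JFK), (21, SF, 7, ATL, MIA, DEN), (21, SF, 7, ATL, NRT, LAX), (21, SF, 7, ATL, SFO, SEA), (24, BOS, 4, ORD, BOS, LAX), (27, NYC, 17, ORD, DEN, LHR), (27, NYC, 17, ORD, LHR, NRT), (27, NYC, 17, ORD, SFO, ORD), (31, ATL, 17, ATL, DEN, LHR), (31, ATL, 17, ATL, LHR, NRT), (31, ATL, 17, ATL, SFO, ORD), (32, DEN, 7, SEA, ATL, DEN), (32, DEN, 7, SEA, BOS, JFK), (32, DEN, 7, SEA, MIA, DEN), (32, DEN, 7, SEA, NRT, LAX), (32, DEN, 7, SEA, SFO, SEA), (34, SEA, 7, MIA, ATL, DEN), (34, SEA, 7, MIA, BOS, JFK), (34, SEA, 7, MIA, MIA, DEN), (34, SEA, 7, MIA, NRT, LAX), (34, SEA, 7, MIA, SFO, SEA), (6, CHI, 7, DEN, ATL, DEN), (6, CHI, 7, DEN, BOS, JFK), (6, CHI, 7, DEN, MIA, DEN), (6, CHI, 7, DEN, NRT, LAX), (6, CHI, 7, DEN, SFO, SEA), (6, DC, 7, ORD, ATL, DEN), (6, DC, 7, ORD, BOS, JFK), (6, DC, 7, ORD, MIA, DEN), (6, DC, 7, ORD, NRT, LAX), (6, DC, 7, ORD, SFO, SEA), (8, BOS, 17, DEN, DEN, LHR), (8, BOS, 17, DEN, LHR, NRT), (8, BOS, 17, DEN, SFO, ORD)}.
π_{hours, pid, dst, city, src} gives {(17, 10, BOS, DC, DEN), (17, 10, BOS, DC, LHR), (17, 10, BOS, DC, SFO), (17, 27, ORD, NYC, DEN), (17, 27, ORD, NYC, LHR), (17, 27, ORD, NYC, SFO), (17, 31, ATL, ATL, DEN), (17, 31, ATL, ATL, LHR), (17, 31, ATL, ATL, SFO), (17, 8, DEN, BOS, DEN), (17, 8, DEN, BOS, LHR), (17, 8, DEN, BOS, SFO), (4, 14, DEN, SF, BOS), (4, 24, ORD, BOS, BOS), (7, 21, ATL, SF, ATL), (7, 21, ATL, SF, BOS), (7, 21, ATL, SF, MIA), (7, 21, ATL, SF, NRT), (7, 21, ATL, SF, SFO), (7, 32, SEA, DEN, ATL), (7, 32, SEA, DEN, BOS), (7, 32, SEA, DEN, MIA), (7, 32, SEA, DEN, NRT), (7, 32, SEA, DEN, SFO), (7, 34, MIA, SEA, ATL), (7, 34, MIA, SEA, BOS), (7, 34, MIA, SEA, MIA), (7, 34, MIA, SEA, NRT), (7, 34, MIA, SEA, SFO), (7, 6, DEN, CHI, ATL), (7, 6, DEN, CHI, BOS), (7, 6, DEN, CHI, MIA), (7, 6, DEN, CHI, NRT), (7, 6, DEN, CHI, SFO), (7, 6, ORD, DC, ATL), (7, 6, ORD, DC, BOS), (7, 6, ORD, DC, MIA), (7, 6, ORD, DC, NRT), (7, 6, ORD, DC, SFO)}.
Selection dst != BOS and src = BOS: {(4, 14, DEN, SF, BOS), (4, 24, ORD, BOS, BOS), (7, 21, ATL, SF, BOS), (7, 32, SEA, DEN, BOS), (7, 34, MIA, SEA, BOS), (7, 6, DEN, CHI, BOS), (7, 6, ORD, DC, BOS)}
π_{city, pid, hours} gives {(BOS, 24, 4), (CHI, 6, 7), (DC, 6, 7), (DEN, 32, 7), (SEA, 34, 7), (SF, 14, 4), (SF, 21, 7)}.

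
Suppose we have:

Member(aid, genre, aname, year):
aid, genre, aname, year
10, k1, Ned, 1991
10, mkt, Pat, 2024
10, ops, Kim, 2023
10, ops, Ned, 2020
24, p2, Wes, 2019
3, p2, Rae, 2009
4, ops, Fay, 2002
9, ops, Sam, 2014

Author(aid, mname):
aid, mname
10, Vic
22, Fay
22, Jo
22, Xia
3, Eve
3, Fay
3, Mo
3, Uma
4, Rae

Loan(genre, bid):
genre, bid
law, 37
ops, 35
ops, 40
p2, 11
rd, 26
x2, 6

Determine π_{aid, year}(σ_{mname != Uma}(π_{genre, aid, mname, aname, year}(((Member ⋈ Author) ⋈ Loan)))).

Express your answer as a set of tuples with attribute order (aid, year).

Member ⋈ Author (natural join on aid): {(10, k1, Ned, 1991, Vic), (10, mkt, Pat, 2024, Vic), (10, ops, Kim, 2023, Vic), (10, ops, Ned, 2020, Vic), (3, p2, Rae, 2009, Eve), (3, p2, Rae, 2009, Fay), (3, p2, Rae, 2009, Mo), (3, p2, Rae, 2009, Uma), (4, ops, Fay, 2002, Rae)}
(Member ⋈ Author) ⋈ Loan (natural join on genre): {(10, ops, Kim, 2023, Vic, 35), (10, ops, Kim, 2023, Vic, 40), (10, ops, Ned, 2020, Vic, 35), (10, ops, Ned, 2020, Vic, 40), (3, p2, Rae, 2009, Eve, 11), (3, p2, Rae, 2009, Fay, 11), (3, p2, Rae, 2009, Mo, 11), (3, p2, Rae, 2009, Uma, 11), (4, ops, Fay, 2002, Rae, 35), (4, ops, Fay, 2002, Rae, 40)}
Projecting to genre, aid, mname, aname, year (3 duplicate(s) eliminated): {(ops, 10, Vic, Kim, 2023), (ops, 10, Vic, Ned, 2020), (ops, 4, Rae, Fay, 2002), (p2, 3, Eve, Rae, 2009), (p2, 3, Fay, Rae, 2009), (p2, 3, Mo, Rae, 2009), (p2, 3, Uma, Rae, 2009)}
Apply σ_{mname != Uma}; surviving tuples: {(ops, 10, Vic, Kim, 2023), (ops, 10, Vic, Ned, 2020), (ops, 4, Rae, Fay, 2002), (p2, 3, Eve, Rae, 2009), (p2, 3, Fay, Rae, 2009), (p2, 3, Mo, Rae, 2009)}
Projecting to aid, year (2 duplicate(s) eliminated): {(10, 2020), (10, 2023), (3, 2009), (4, 2002)}

{(10, 2020), (10, 2023), (3, 2009), (4, 2002)}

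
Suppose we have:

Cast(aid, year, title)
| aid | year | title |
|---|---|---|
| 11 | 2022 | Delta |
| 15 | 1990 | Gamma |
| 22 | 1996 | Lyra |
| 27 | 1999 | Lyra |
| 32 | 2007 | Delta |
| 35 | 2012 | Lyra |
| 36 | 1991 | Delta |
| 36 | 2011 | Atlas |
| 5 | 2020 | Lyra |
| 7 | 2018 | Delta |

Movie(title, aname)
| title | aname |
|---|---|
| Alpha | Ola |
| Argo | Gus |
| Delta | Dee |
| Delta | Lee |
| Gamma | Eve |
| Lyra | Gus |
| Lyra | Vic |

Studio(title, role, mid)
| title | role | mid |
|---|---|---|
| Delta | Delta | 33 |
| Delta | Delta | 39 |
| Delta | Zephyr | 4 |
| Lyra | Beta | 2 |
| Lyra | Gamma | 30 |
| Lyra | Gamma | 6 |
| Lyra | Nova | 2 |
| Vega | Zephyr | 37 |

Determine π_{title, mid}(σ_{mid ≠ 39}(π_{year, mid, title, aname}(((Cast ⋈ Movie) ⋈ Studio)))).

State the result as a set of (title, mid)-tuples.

{(Delta, 33), (Delta, 4), (Lyra, 2), (Lyra, 30), (Lyra, 6)}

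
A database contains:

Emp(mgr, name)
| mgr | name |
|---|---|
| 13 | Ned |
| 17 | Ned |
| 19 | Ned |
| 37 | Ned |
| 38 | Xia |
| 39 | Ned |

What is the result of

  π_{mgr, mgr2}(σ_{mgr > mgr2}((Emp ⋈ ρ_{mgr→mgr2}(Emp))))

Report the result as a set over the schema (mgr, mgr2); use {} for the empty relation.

ρ[mgr→mgr2]: schema becomes (mgr2, name); tuples unchanged.
Natural join on name: {(13, Ned, 13), (13, Ned, 17), (13, Ned, 19), (13, Ned, 37), (13, Ned, 39), (17, Ned, 13), (17, Ned, 17), (17, Ned, 19), (17, Ned, 37), (17, Ned, 39), (19, Ned, 13), (19, Ned, 17), (19, Ned, 19), (19, Ned, 37), (19, Ned, 39), (37, Ned, 13), (37, Ned, 17), (37, Ned, 19), (37, Ned, 37), (37, Ned, 39), (38, Xia, 38), (39, Ned, 13), (39, Ned, 17), (39, Ned, 19), (39, Ned, 37), (39, Ned, 39)}
Selection mgr > mgr2: {(17, Ned, 13), (19, Ned, 13), (19, Ned, 17), (37, Ned, 13), (37, Ned, 17), (37, Ned, 19), (39, Ned, 13), (39, Ned, 17), (39, Ned, 19), (39, Ned, 37)}
π[mgr, mgr2]: project onto (mgr, mgr2) → {(17, 13), (19, 13), (19, 17), (37, 13), (37, 17), (37, 19), (39, 13), (39, 17), (39, 19), (39, 37)}

{(17, 13), (19, 13), (19, 17), (37, 13), (37, 17), (37, 19), (39, 13), (39, 17), (39, 19), (39, 37)}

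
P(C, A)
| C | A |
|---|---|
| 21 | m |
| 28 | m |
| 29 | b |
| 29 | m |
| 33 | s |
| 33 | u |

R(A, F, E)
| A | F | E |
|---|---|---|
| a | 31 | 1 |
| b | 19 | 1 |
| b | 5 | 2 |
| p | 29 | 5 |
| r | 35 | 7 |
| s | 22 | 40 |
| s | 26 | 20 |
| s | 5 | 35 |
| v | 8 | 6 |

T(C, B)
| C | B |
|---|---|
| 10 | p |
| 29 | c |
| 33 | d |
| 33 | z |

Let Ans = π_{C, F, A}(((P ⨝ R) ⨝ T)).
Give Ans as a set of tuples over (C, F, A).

Joining P and R on A yields {(29, b, 19, 1), (29, b, 5, 2), (33, s, 22, 40), (33, s, 26, 20), (33, s, 5, 35)}.
Joining (P ⨝ R) and T on C yields {(29, b, 19, 1, c), (29, b, 5, 2, c), (33, s, 22, 40, d), (33, s, 22, 40, z), (33, s, 26, 20, d), (33, s, 26, 20, z), (33, s, 5, 35, d), (33, s, 5, 35, z)}.
π[C, F, A]: project onto (C, F, A) (3 duplicate(s) eliminated) → {(29, 19, b), (29, 5, b), (33, 22, s), (33, 26, s), (33, 5, s)}

{(29, 19, b), (29, 5, b), (33, 22, s), (33, 26, s), (33, 5, s)}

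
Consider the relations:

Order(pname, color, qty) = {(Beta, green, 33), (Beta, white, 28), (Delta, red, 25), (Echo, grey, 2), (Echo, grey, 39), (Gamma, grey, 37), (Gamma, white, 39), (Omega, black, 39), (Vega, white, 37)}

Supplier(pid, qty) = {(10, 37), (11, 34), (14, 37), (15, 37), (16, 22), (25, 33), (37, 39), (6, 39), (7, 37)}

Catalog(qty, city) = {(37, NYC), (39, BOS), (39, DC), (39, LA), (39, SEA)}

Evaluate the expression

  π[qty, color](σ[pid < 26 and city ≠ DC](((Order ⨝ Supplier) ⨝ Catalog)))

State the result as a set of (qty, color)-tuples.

{(37, grey), (37, white), (39, black), (39, grey), (39, white)}

Order ⋈ Supplier (natural join on qty): {(Beta, green, 33, 25), (Echo, grey, 39, 37), (Echo, grey, 39, 6), (Gamma, grey, 37, 10), (Gamma, grey, 37, 14), (Gamma, grey, 37, 15), (Gamma, grey, 37, 7), (Gamma, white, 39, 37), (Gamma, white, 39, 6), (Omega, black, 39, 37), (Omega, black, 39, 6), (Vega, white, 37, 10), (Vega, white, 37, 14), (Vega, white, 37, 15), (Vega, white, 37, 7)}
(Order ⨝ Supplier) ⋈ Catalog (natural join on qty): {(Echo, grey, 39, 37, BOS), (Echo, grey, 39, 37, DC), (Echo, grey, 39, 37, LA), (Echo, grey, 39, 37, SEA), (Echo, grey, 39, 6, BOS), (Echo, grey, 39, 6, DC), (Echo, grey, 39, 6, LA), (Echo, grey, 39, 6, SEA), (Gamma, grey, 37, 10, NYC), (Gamma, grey, 37, 14, NYC), (Gamma, grey, 37, 15, NYC), (Gamma, grey, 37, 7, NYC), (Gamma, white, 39, 37, BOS), (Gamma, white, 39, 37, DC), (Gamma, white, 39, 37, LA), (Gamma, white, 39, 37, SEA), (Gamma, white, 39, 6, BOS), (Gamma, white, 39, 6, DC), (Gamma, white, 39, 6, LA), (Gamma, white, 39, 6, SEA), (Omega, black, 39, 37, BOS), (Omega, black, 39, 37, DC), (Omega, black, 39, 37, LA), (Omega, black, 39, 37, SEA), (Omega, black, 39, 6, BOS), (Omega, black, 39, 6, DC), (Omega, black, 39, 6, LA), (Omega, black, 39, 6, SEA), (Vega, white, 37, 10, NYC), (Vega, white, 37, 14, NYC), (Vega, white, 37, 15, NYC), (Vega, white, 37, 7, NYC)}
Apply σ_{pid < 26 and city ≠ DC}; surviving tuples: {(Echo, grey, 39, 6, BOS), (Echo, grey, 39, 6, LA), (Echo, grey, 39, 6, SEA), (Gamma, grey, 37, 10, NYC), (Gamma, grey, 37, 14, NYC), (Gamma, grey, 37, 15, NYC), (Gamma, grey, 37, 7, NYC), (Gamma, white, 39, 6, BOS), (Gamma, white, 39, 6, LA), (Gamma, white, 39, 6, SEA), (Omega, black, 39, 6, BOS), (Omega, black, 39, 6, LA), (Omega, black, 39, 6, SEA), (Vega, white, 37, 10, NYC), (Vega, white, 37, 14, NYC), (Vega, white, 37, 15, NYC), (Vega, white, 37, 7, NYC)}
Keep only column(s) qty, color (12 duplicate(s) eliminated): {(37, grey), (37, white), (39, black), (39, grey), (39, white)}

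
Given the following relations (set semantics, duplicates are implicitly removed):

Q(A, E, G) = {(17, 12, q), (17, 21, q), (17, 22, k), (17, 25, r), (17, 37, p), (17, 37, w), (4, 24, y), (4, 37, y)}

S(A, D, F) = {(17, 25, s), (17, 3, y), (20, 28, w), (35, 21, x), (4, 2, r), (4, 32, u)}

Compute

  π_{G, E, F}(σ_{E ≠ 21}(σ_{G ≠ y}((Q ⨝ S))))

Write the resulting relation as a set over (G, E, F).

{(k, 22, s), (k, 22, y), (p, 37, s), (p, 37, y), (q, 12, s), (q, 12, y), (r, 25, s), (r, 25, y), (w, 37, s), (w, 37, y)}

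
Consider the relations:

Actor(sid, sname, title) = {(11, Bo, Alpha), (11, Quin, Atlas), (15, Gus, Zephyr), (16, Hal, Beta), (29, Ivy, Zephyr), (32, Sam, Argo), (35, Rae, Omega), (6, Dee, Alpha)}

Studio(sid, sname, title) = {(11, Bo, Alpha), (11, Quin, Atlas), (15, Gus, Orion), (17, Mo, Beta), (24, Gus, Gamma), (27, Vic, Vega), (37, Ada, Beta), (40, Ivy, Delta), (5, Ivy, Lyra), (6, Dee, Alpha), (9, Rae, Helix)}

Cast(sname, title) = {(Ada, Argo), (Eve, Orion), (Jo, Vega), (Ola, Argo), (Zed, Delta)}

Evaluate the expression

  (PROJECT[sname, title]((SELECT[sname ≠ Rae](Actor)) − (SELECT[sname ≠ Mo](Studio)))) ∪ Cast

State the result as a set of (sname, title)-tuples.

{(Ada, Argo), (Eve, Orion), (Gus, Zephyr), (Hal, Beta), (Ivy, Zephyr), (Jo, Vega), (Ola, Argo), (Sam, Argo), (Zed, Delta)}

σ[sname ≠ Rae]: keep tuples satisfying sname ≠ Rae → {(11, Bo, Alpha), (11, Quin, Atlas), (15, Gus, Zephyr), (16, Hal, Beta), (29, Ivy, Zephyr), (32, Sam, Argo), (6, Dee, Alpha)}
σ[sname ≠ Mo]: keep tuples satisfying sname ≠ Mo → {(11, Bo, Alpha), (11, Quin, Atlas), (15, Gus, Orion), (24, Gus, Gamma), (27, Vic, Vega), (37, Ada, Beta), (40, Ivy, Delta), (5, Ivy, Lyra), (6, Dee, Alpha), (9, Rae, Helix)}
Difference: {(11, Bo, Alpha), (11, Quin, Atlas), (15, Gus, Zephyr), (16, Hal, Beta), (29, Ivy, Zephyr), (32, Sam, Argo), (6, Dee, Alpha)} with {(11, Bo, Alpha), (11, Quin, Atlas), (15, Gus, Orion), (24, Gus, Gamma), (27, Vic, Vega), (37, Ada, Beta), (40, Ivy, Delta), (5, Ivy, Lyra), (6, Dee, Alpha), (9, Rae, Helix)} → {(15, Gus, Zephyr), (16, Hal, Beta), (29, Ivy, Zephyr), (32, Sam, Argo)}
π_{sname, title} gives {(Gus, Zephyr), (Hal, Beta), (Ivy, Zephyr), (Sam, Argo)}.
Union: {(Gus, Zephyr), (Hal, Beta), (Ivy, Zephyr), (Sam, Argo)} with {(Ada, Argo), (Eve, Orion), (Jo, Vega), (Ola, Argo), (Zed, Delta)} → {(Ada, Argo), (Eve, Orion), (Gus, Zephyr), (Hal, Beta), (Ivy, Zephyr), (Jo, Vega), (Ola, Argo), (Sam, Argo), (Zed, Delta)}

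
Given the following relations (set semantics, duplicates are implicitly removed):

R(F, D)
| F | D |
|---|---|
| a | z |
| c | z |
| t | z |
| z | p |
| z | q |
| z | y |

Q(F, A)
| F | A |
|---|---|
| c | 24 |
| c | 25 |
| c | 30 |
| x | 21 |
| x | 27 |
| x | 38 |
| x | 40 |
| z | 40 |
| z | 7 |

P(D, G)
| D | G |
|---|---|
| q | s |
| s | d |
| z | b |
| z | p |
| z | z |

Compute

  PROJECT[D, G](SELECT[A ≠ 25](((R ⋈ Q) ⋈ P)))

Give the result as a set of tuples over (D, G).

{(q, s), (z, b), (z, p), (z, z)}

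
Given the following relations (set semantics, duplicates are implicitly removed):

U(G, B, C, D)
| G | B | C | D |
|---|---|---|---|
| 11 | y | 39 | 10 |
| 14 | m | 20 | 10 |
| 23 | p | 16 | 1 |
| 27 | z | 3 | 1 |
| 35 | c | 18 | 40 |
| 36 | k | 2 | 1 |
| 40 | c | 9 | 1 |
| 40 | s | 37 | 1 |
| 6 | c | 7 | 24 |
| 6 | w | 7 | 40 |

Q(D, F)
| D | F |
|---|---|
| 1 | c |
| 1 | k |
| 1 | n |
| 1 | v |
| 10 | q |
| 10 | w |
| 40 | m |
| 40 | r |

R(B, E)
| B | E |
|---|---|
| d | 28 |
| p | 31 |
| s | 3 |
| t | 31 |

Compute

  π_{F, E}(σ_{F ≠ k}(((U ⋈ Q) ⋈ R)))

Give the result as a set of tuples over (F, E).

{(c, 3), (c, 31), (n, 3), (n, 31), (v, 3), (v, 31)}

Natural join on D: {(11, y, 39, 10, q), (11, y, 39, 10, w), (14, m, 20, 10, q), (14, m, 20, 10, w), (23, p, 16, 1, c), (23, p, 16, 1, k), (23, p, 16, 1, n), (23, p, 16, 1, v), (27, z, 3, 1, c), (27, z, 3, 1, k), (27, z, 3, 1, n), (27, z, 3, 1, v), (35, c, 18, 40, m), (35, c, 18, 40, r), (36, k, 2, 1, c), (36, k, 2, 1, k), (36, k, 2, 1, n), (36, k, 2, 1, v), (40, c, 9, 1, c), (40, c, 9, 1, k), (40, c, 9, 1, n), (40, c, 9, 1, v), (40, s, 37, 1, c), (40, s, 37, 1, k), (40, s, 37, 1, n), (40, s, 37, 1, v), (6, w, 7, 40, m), (6, w, 7, 40, r)}
Natural join on B: {(23, p, 16, 1, c, 31), (23, p, 16, 1, k, 31), (23, p, 16, 1, n, 31), (23, p, 16, 1, v, 31), (40, s, 37, 1, c, 3), (40, s, 37, 1, k, 3), (40, s, 37, 1, n, 3), (40, s, 37, 1, v, 3)}
Apply σ_{F ≠ k}; surviving tuples: {(23, p, 16, 1, c, 31), (23, p, 16, 1, n, 31), (23, p, 16, 1, v, 31), (40, s, 37, 1, c, 3), (40, s, 37, 1, n, 3), (40, s, 37, 1, v, 3)}
Projecting to F, E: {(c, 3), (c, 31), (n, 3), (n, 31), (v, 3), (v, 31)}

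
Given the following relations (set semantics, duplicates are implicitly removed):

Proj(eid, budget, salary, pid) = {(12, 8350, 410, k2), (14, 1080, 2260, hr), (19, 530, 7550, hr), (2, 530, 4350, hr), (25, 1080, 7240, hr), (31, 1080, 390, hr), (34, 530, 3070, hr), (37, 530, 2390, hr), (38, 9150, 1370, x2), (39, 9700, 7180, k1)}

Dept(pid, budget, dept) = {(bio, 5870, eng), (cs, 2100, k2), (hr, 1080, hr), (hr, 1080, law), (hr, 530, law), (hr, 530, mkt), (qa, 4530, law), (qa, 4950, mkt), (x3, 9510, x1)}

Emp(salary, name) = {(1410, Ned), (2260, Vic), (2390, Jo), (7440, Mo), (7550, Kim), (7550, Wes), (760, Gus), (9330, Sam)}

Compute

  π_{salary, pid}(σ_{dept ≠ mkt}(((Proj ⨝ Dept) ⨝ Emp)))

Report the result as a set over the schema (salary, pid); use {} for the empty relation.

Joining Proj and Dept on budget, pid yields {(14, 1080, 2260, hr, hr), (14, 1080, 2260, hr, law), (19, 530, 7550, hr, law), (19, 530, 7550, hr, mkt), (2, 530, 4350, hr, law), (2, 530, 4350, hr, mkt), (25, 1080, 7240, hr, hr), (25, 1080, 7240, hr, law), (31, 1080, 390, hr, hr), (31, 1080, 390, hr, law), (34, 530, 3070, hr, law), (34, 530, 3070, hr, mkt), (37, 530, 2390, hr, law), (37, 530, 2390, hr, mkt)}.
Joining (Proj ⨝ Dept) and Emp on salary yields {(14, 1080, 2260, hr, hr, Vic), (14, 1080, 2260, hr, law, Vic), (19, 530, 7550, hr, law, Kim), (19, 530, 7550, hr, law, Wes), (19, 530, 7550, hr, mkt, Kim), (19, 530, 7550, hr, mkt, Wes), (37, 530, 2390, hr, law, Jo), (37, 530, 2390, hr, mkt, Jo)}.
σ[dept ≠ mkt]: keep tuples satisfying dept ≠ mkt → {(14, 1080, 2260, hr, hr, Vic), (14, 1080, 2260, hr, law, Vic), (19, 530, 7550, hr, law, Kim), (19, 530, 7550, hr, law, Wes), (37, 530, 2390, hr, law, Jo)}
π[salary, pid]: project onto (salary, pid) (2 duplicate(s) eliminated) → {(2260, hr), (2390, hr), (7550, hr)}

{(2260, hr), (2390, hr), (7550, hr)}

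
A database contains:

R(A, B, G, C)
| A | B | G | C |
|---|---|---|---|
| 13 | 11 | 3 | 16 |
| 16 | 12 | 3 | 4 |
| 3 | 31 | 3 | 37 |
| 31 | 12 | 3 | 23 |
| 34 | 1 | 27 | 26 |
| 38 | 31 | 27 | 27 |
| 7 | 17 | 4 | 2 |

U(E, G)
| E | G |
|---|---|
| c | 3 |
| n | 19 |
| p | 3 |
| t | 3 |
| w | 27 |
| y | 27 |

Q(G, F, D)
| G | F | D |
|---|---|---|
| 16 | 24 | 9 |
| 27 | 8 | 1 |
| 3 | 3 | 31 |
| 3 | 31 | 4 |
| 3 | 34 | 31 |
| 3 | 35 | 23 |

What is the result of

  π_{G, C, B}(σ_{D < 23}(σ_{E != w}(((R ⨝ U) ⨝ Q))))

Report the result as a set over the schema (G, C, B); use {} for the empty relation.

R ⋈ U (natural join on G): {(13, 11, 3, 16, c), (13, 11, 3, 16, p), (13, 11, 3, 16, t), (16, 12, 3, 4, c), (16, 12, 3, 4, p), (16, 12, 3, 4, t), (3, 31, 3, 37, c), (3, 31, 3, 37, p), (3, 31, 3, 37, t), (31, 12, 3, 23, c), (31, 12, 3, 23, p), (31, 12, 3, 23, t), (34, 1, 27, 26, w), (34, 1, 27, 26, y), (38, 31, 27, 27, w), (38, 31, 27, 27, y)}
(R ⨝ U) ⋈ Q (natural join on G): {(13, 11, 3, 16, c, 3, 31), (13, 11, 3, 16, c, 31, 4), (13, 11, 3, 16, c, 34, 31), (13, 11, 3, 16, c, 35, 23), (13, 11, 3, 16, p, 3, 31), (13, 11, 3, 16, p, 31, 4), (13, 11, 3, 16, p, 34, 31), (13, 11, 3, 16, p, 35, 23), (13, 11, 3, 16, t, 3, 31), (13, 11, 3, 16, t, 31, 4), (13, 11, 3, 16, t, 34, 31), (13, 11, 3, 16, t, 35, 23), (16, 12, 3, 4, c, 3, 31), (16, 12, 3, 4, c, 31, 4), (16, 12, 3, 4, c, 34, 31), (16, 12, 3, 4, c, 35, 23), (16, 12, 3, 4, p, 3, 31), (16, 12, 3, 4, p, 31, 4), (16, 12, 3, 4, p, 34, 31), (16, 12, 3, 4, p, 35, 23), (16, 12, 3, 4, t, 3, 31), (16, 12, 3, 4, t, 31, 4), (16, 12, 3, 4, t, 34, 31), (16, 12, 3, 4, t, 35, 23), (3, 31, 3, 37, c, 3, 31), (3, 31, 3, 37, c, 31, 4), (3, 31, 3, 37, c, 34, 31), (3, 31, 3, 37, c, 35, 23), (3, 31, 3, 37, p, 3, 31), (3, 31, 3, 37, p, 31, 4), (3, 31, 3, 37, p, 34, 31), (3, 31, 3, 37, p, 35, 23), (3, 31, 3, 37, t, 3, 31), (3, 31, 3, 37, t, 31, 4), (3, 31, 3, 37, t, 34, 31), (3, 31, 3, 37, t, 35, 23), (31, 12, 3, 23, c, 3, 31), (31, 12, 3, 23, c, 31, 4), (31, 12, 3, 23, c, 34, 31), (31, 12, 3, 23, c, 35, 23), (31, 12, 3, 23, p, 3, 31), (31, 12, 3, 23, p, 31, 4), (31, 12, 3, 23, p, 34, 31), (31, 12, 3, 23, p, 35, 23), (31, 12, 3, 23, t, 3, 31), (31, 12, 3, 23, t, 31, 4), (31, 12, 3, 23, t, 34, 31), (31, 12, 3, 23, t, 35, 23), (34, 1, 27, 26, w, 8, 1), (34, 1, 27, 26, y, 8, 1), (38, 31, 27, 27, w, 8, 1), (38, 31, 27, 27, y, 8, 1)}
Filtering on E != w leaves {(13, 11, 3, 16, c, 3, 31), (13, 11, 3, 16, c, 31, 4), (13, 11, 3, 16, c, 34, 31), (13, 11, 3, 16, c, 35, 23), (13, 11, 3, 16, p, 3, 31), (13, 11, 3, 16, p, 31, 4), (13, 11, 3, 16, p, 34, 31), (13, 11, 3, 16, p, 35, 23), (13, 11, 3, 16, t, 3, 31), (13, 11, 3, 16, t, 31, 4), (13, 11, 3, 16, t, 34, 31), (13, 11, 3, 16, t, 35, 23), (16, 12, 3, 4, c, 3, 31), (16, 12, 3, 4, c, 31, 4), (16, 12, 3, 4, c, 34, 31), (16, 12, 3, 4, c, 35, 23), (16, 12, 3, 4, p, 3, 31), (16, 12, 3, 4, p, 31, 4), (16, 12, 3, 4, p, 34, 31), (16, 12, 3, 4, p, 35, 23), (16, 12, 3, 4, t, 3, 31), (16, 12, 3, 4, t, 31, 4), (16, 12, 3, 4, t, 34, 31), (16, 12, 3, 4, t, 35, 23), (3, 31, 3, 37, c, 3, 31), (3, 31, 3, 37, c, 31, 4), (3, 31, 3, 37, c, 34, 31), (3, 31, 3, 37, c, 35, 23), (3, 31, 3, 37, p, 3, 31), (3, 31, 3, 37, p, 31, 4), (3, 31, 3, 37, p, 34, 31), (3, 31, 3, 37, p, 35, 23), (3, 31, 3, 37, t, 3, 31), (3, 31, 3, 37, t, 31, 4), (3, 31, 3, 37, t, 34, 31), (3, 31, 3, 37, t, 35, 23), (31, 12, 3, 23, c, 3, 31), (31, 12, 3, 23, c, 31, 4), (31, 12, 3, 23, c, 34, 31), (31, 12, 3, 23, c, 35, 23), (31, 12, 3, 23, p, 3, 31), (31, 12, 3, 23, p, 31, 4), (31, 12, 3, 23, p, 34, 31), (31, 12, 3, 23, p, 35, 23), (31, 12, 3, 23, t, 3, 31), (31, 12, 3, 23, t, 31, 4), (31, 12, 3, 23, t, 34, 31), (31, 12, 3, 23, t, 35, 23), (34, 1, 27, 26, y, 8, 1), (38, 31, 27, 27, y, 8, 1)}.
Filtering on D < 23 leaves {(13, 11, 3, 16, c, 31, 4), (13, 11, 3, 16, p, 31, 4), (13, 11, 3, 16, t, 31, 4), (16, 12, 3, 4, c, 31, 4), (16, 12, 3, 4, p, 31, 4), (16, 12, 3, 4, t, 31, 4), (3, 31, 3, 37, c, 31, 4), (3, 31, 3, 37, p, 31, 4), (3, 31, 3, 37, t, 31, 4), (31, 12, 3, 23, c, 31, 4), (31, 12, 3, 23, p, 31, 4), (31, 12, 3, 23, t, 31, 4), (34, 1, 27, 26, y, 8, 1), (38, 31, 27, 27, y, 8, 1)}.
Projecting to G, C, B (8 duplicate(s) eliminated): {(27, 26, 1), (27, 27, 31), (3, 16, 11), (3, 23, 12), (3, 37, 31), (3, 4, 12)}

{(27, 26, 1), (27, 27, 31), (3, 16, 11), (3, 23, 12), (3, 37, 31), (3, 4, 12)}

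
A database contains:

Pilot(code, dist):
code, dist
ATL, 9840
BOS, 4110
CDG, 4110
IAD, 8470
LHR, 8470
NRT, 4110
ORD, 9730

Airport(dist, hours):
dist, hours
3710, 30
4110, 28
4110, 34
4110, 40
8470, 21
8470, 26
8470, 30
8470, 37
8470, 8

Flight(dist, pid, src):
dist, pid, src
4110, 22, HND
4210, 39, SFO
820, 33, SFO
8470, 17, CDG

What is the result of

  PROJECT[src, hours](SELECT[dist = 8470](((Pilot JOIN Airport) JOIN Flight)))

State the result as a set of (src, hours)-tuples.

Pilot ⋈ Airport (natural join on dist): {(BOS, 4110, 28), (BOS, 4110, 34), (BOS, 4110, 40), (CDG, 4110, 28), (CDG, 4110, 34), (CDG, 4110, 40), (IAD, 8470, 21), (IAD, 8470, 26), (IAD, 8470, 30), (IAD, 8470, 37), (IAD, 8470, 8), (LHR, 8470, 21), (LHR, 8470, 26), (LHR, 8470, 30), (LHR, 8470, 37), (LHR, 8470, 8), (NRT, 4110, 28), (NRT, 4110, 34), (NRT, 4110, 40)}
(Pilot JOIN Airport) ⋈ Flight (natural join on dist): {(BOS, 4110, 28, 22, HND), (BOS, 4110, 34, 22, HND), (BOS, 4110, 40, 22, HND), (CDG, 4110, 28, 22, HND), (CDG, 4110, 34, 22, HND), (CDG, 4110, 40, 22, HND), (IAD, 8470, 21, 17, CDG), (IAD, 8470, 26, 17, CDG), (IAD, 8470, 30, 17, CDG), (IAD, 8470, 37, 17, CDG), (IAD, 8470, 8, 17, CDG), (LHR, 8470, 21, 17, CDG), (LHR, 8470, 26, 17, CDG), (LHR, 8470, 30, 17, CDG), (LHR, 8470, 37, 17, CDG), (LHR, 8470, 8, 17, CDG), (NRT, 4110, 28, 22, HND), (NRT, 4110, 34, 22, HND), (NRT, 4110, 40, 22, HND)}
Selection dist = 8470: {(IAD, 8470, 21, 17, CDG), (IAD, 8470, 26, 17, CDG), (IAD, 8470, 30, 17, CDG), (IAD, 8470, 37, 17, CDG), (IAD, 8470, 8, 17, CDG), (LHR, 8470, 21, 17, CDG), (LHR, 8470, 26, 17, CDG), (LHR, 8470, 30, 17, CDG), (LHR, 8470, 37, 17, CDG), (LHR, 8470, 8, 17, CDG)}
π[src, hours]: project onto (src, hours) (5 duplicate(s) eliminated) → {(CDG, 21), (CDG, 26), (CDG, 30), (CDG, 37), (CDG, 8)}

{(CDG, 21), (CDG, 26), (CDG, 30), (CDG, 37), (CDG, 8)}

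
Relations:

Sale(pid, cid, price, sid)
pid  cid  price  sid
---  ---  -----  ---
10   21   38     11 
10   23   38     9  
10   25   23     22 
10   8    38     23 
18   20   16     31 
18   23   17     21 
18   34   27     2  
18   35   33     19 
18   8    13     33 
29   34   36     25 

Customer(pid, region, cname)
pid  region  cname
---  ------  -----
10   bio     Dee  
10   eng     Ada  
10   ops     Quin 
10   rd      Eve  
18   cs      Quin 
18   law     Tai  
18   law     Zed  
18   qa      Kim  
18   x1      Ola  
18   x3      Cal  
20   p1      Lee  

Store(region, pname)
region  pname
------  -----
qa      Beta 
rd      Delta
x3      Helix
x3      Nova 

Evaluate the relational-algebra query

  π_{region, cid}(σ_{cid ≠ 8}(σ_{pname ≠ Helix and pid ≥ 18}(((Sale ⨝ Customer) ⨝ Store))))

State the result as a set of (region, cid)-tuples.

Natural join on pid: {(10, 21, 38, 11, bio, Dee), (10, 21, 38, 11, eng, Ada), (10, 21, 38, 11, ops, Quin), (10, 21, 38, 11, rd, Eve), (10, 23, 38, 9, bio, Dee), (10, 23, 38, 9, eng, Ada), (10, 23, 38, 9, ops, Quin), (10, 23, 38, 9, rd, Eve), (10, 25, 23, 22, bio, Dee), (10, 25, 23, 22, eng, Ada), (10, 25, 23, 22, ops, Quin), (10, 25, 23, 22, rd, Eve), (10, 8, 38, 23, bio, Dee), (10, 8, 38, 23, eng, Ada), (10, 8, 38, 23, ops, Quin), (10, 8, 38, 23, rd, Eve), (18, 20, 16, 31, cs, Quin), (18, 20, 16, 31, law, Tai), (18, 20, 16, 31, law, Zed), (18, 20, 16, 31, qa, Kim), (18, 20, 16, 31, x1, Ola), (18, 20, 16, 31, x3, Cal), (18, 23, 17, 21, cs, Quin), (18, 23, 17, 21, law, Tai), (18, 23, 17, 21, law, Zed), (18, 23, 17, 21, qa, Kim), (18, 23, 17, 21, x1, Ola), (18, 23, 17, 21, x3, Cal), (18, 34, 27, 2, cs, Quin), (18, 34, 27, 2, law, Tai), (18, 34, 27, 2, law, Zed), (18, 34, 27, 2, qa, Kim), (18, 34, 27, 2, x1, Ola), (18, 34, 27, 2, x3, Cal), (18, 35, 33, 19, cs, Quin), (18, 35, 33, 19, law, Tai), (18, 35, 33, 19, law, Zed), (18, 35, 33, 19, qa, Kim), (18, 35, 33, 19, x1, Ola), (18, 35, 33, 19, x3, Cal), (18, 8, 13, 33, cs, Quin), (18, 8, 13, 33, law, Tai), (18, 8, 13, 33, law, Zed), (18, 8, 13, 33, qa, Kim), (18, 8, 13, 33, x1, Ola), (18, 8, 13, 33, x3, Cal)}
Natural join on region: {(10, 21, 38, 11, rd, Eve, Delta), (10, 23, 38, 9, rd, Eve, Delta), (10, 25, 23, 22, rd, Eve, Delta), (10, 8, 38, 23, rd, Eve, Delta), (18, 20, 16, 31, qa, Kim, Beta), (18, 20, 16, 31, x3, Cal, Helix), (18, 20, 16, 31, x3, Cal, Nova), (18, 23, 17, 21, qa, Kim, Beta), (18, 23, 17, 21, x3, Cal, Helix), (18, 23, 17, 21, x3, Cal, Nova), (18, 34, 27, 2, qa, Kim, Beta), (18, 34, 27, 2, x3, Cal, Helix), (18, 34, 27, 2, x3, Cal, Nova), (18, 35, 33, 19, qa, Kim, Beta), (18, 35, 33, 19, x3, Cal, Helix), (18, 35, 33, 19, x3, Cal, Nova), (18, 8, 13, 33, qa, Kim, Beta), (18, 8, 13, 33, x3, Cal, Helix), (18, 8, 13, 33, x3, Cal, Nova)}
Selection pname ≠ Helix and pid ≥ 18: {(18, 20, 16, 31, qa, Kim, Beta), (18, 20, 16, 31, x3, Cal, Nova), (18, 23, 17, 21, qa, Kim, Beta), (18, 23, 17, 21, x3, Cal, Nova), (18, 34, 27, 2, qa, Kim, Beta), (18, 34, 27, 2, x3, Cal, Nova), (18, 35, 33, 19, qa, Kim, Beta), (18, 35, 33, 19, x3, Cal, Nova), (18, 8, 13, 33, qa, Kim, Beta), (18, 8, 13, 33, x3, Cal, Nova)}
Selection cid ≠ 8: {(18, 20, 16, 31, qa, Kim, Beta), (18, 20, 16, 31, x3, Cal, Nova), (18, 23, 17, 21, qa, Kim, Beta), (18, 23, 17, 21, x3, Cal, Nova), (18, 34, 27, 2, qa, Kim, Beta), (18, 34, 27, 2, x3, Cal, Nova), (18, 35, 33, 19, qa, Kim, Beta), (18, 35, 33, 19, x3, Cal, Nova)}
Projecting to region, cid: {(qa, 20), (qa, 23), (qa, 34), (qa, 35), (x3, 20), (x3, 23), (x3, 34), (x3, 35)}

{(qa, 20), (qa, 23), (qa, 34), (qa, 35), (x3, 20), (x3, 23), (x3, 34), (x3, 35)}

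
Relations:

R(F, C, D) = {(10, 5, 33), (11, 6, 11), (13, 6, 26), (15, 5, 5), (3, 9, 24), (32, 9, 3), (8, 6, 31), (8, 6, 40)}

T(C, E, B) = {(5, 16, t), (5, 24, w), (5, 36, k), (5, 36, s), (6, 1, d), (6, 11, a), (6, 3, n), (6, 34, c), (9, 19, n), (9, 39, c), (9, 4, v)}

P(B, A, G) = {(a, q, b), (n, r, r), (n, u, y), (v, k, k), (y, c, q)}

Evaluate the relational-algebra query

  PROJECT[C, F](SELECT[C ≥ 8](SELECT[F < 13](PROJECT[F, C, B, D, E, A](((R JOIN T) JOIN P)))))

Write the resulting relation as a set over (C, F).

Natural join on C: {(10, 5, 33, 16, t), (10, 5, 33, 24, w), (10, 5, 33, 36, k), (10, 5, 33, 36, s), (11, 6, 11, 1, d), (11, 6, 11, 11, a), (11, 6, 11, 3, n), (11, 6, 11, 34, c), (13, 6, 26, 1, d), (13, 6, 26, 11, a), (13, 6, 26, 3, n), (13, 6, 26, 34, c), (15, 5, 5, 16, t), (15, 5, 5, 24, w), (15, 5, 5, 36, k), (15, 5, 5, 36, s), (3, 9, 24, 19, n), (3, 9, 24, 39, c), (3, 9, 24, 4, v), (32, 9, 3, 19, n), (32, 9, 3, 39, c), (32, 9, 3, 4, v), (8, 6, 31, 1, d), (8, 6, 31, 11, a), (8, 6, 31, 3, n), (8, 6, 31, 34, c), (8, 6, 40, 1, d), (8, 6, 40, 11, a), (8, 6, 40, 3, n), (8, 6, 40, 34, c)}
Natural join on B: {(11, 6, 11, 11, a, q, b), (11, 6, 11, 3, n, r, r), (11, 6, 11, 3, n, u, y), (13, 6, 26, 11, a, q, b), (13, 6, 26, 3, n, r, r), (13, 6, 26, 3, n, u, y), (3, 9, 24, 19, n, r, r), (3, 9, 24, 19, n, u, y), (3, 9, 24, 4, v, k, k), (32, 9, 3, 19, n, r, r), (32, 9, 3, 19, n, u, y), (32, 9, 3, 4, v, k, k), (8, 6, 31, 11, a, q, b), (8, 6, 31, 3, n, r, r), (8, 6, 31, 3, n, u, y), (8, 6, 40, 11, a, q, b), (8, 6, 40, 3, n, r, r), (8, 6, 40, 3, n, u, y)}
π[F, C, B, D, E, A]: project onto (F, C, B, D, E, A) → {(11, 6, a, 11, 11, q), (11, 6, n, 11, 3, r), (11, 6, n, 11, 3, u), (13, 6, a, 26, 11, q), (13, 6, n, 26, 3, r), (13, 6, n, 26, 3, u), (3, 9, n, 24, 19, r), (3, 9, n, 24, 19, u), (3, 9, v, 24, 4, k), (32, 9, n, 3, 19, r), (32, 9, n, 3, 19, u), (32, 9, v, 3, 4, k), (8, 6, a, 31, 11, q), (8, 6, a, 40, 11, q), (8, 6, n, 31, 3, r), (8, 6, n, 31, 3, u), (8, 6, n, 40, 3, r), (8, 6, n, 40, 3, u)}
Filtering on F < 13 leaves {(11, 6, a, 11, 11, q), (11, 6, n, 11, 3, r), (11, 6, n, 11, 3, u), (3, 9, n, 24, 19, r), (3, 9, n, 24, 19, u), (3, 9, v, 24, 4, k), (8, 6, a, 31, 11, q), (8, 6, a, 40, 11, q), (8, 6, n, 31, 3, r), (8, 6, n, 31, 3, u), (8, 6, n, 40, 3, r), (8, 6, n, 40, 3, u)}.
Filtering on C ≥ 8 leaves {(3, 9, n, 24, 19, r), (3, 9, n, 24, 19, u), (3, 9, v, 24, 4, k)}.
π[C, F]: project onto (C, F) (2 duplicate(s) eliminated) → {(9, 3)}

{(9, 3)}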